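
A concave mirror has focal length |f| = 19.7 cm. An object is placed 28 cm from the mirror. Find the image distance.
f = +19.7 cm (concave); 1/di = 1/f − 1/do → di = 66.46 cm (real image, in front of mirror)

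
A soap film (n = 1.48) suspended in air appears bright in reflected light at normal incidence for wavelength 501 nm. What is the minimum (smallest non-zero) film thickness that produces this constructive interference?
2nt = (m − ½)λ with m = 1 → t = (m − ½)λ/(2n) = 84.63 nm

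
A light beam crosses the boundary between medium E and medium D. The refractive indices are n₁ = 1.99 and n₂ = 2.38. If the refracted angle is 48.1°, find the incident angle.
sin θ₁ = (n₂/n₁)·sin θ₂ → θ₁ = 62.9°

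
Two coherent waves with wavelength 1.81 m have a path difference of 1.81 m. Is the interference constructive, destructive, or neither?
constructive — path difference = 1λ, a whole number of wavelengths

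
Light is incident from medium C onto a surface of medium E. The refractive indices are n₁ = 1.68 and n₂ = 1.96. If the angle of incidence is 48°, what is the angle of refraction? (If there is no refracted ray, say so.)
sin θ₂ = (n₁/n₂)·sin θ₁ = 0.637 → θ₂ = 39.57°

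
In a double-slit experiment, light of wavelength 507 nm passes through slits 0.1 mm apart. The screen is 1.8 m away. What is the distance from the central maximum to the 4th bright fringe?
y = mλL/d = 36.5 mm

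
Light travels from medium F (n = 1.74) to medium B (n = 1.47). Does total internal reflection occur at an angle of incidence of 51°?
θc = arcsin(n₂/n₁) = 57.65°; 51° < θc, so no — the ray refracts.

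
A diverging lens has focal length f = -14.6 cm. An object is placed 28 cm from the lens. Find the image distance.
1/di = 1/f − 1/do → di = -9.596 cm (virtual image)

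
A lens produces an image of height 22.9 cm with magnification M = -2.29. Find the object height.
ho = |hi|/|M| = 10 cm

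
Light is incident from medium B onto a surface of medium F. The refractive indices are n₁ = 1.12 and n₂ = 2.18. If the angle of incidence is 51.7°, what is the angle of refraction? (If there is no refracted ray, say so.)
sin θ₂ = (n₁/n₂)·sin θ₁ = 0.4032 → θ₂ = 23.78°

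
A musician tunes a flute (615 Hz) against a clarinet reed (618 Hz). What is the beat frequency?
3 Hz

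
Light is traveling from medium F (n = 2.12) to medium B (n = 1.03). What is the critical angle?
θc = arcsin(n₂/n₁) = 29.07°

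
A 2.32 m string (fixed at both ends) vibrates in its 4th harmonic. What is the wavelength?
λₙ = 2L/n = 1.16 m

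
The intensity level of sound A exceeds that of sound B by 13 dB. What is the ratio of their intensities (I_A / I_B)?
I_A/I_B = 10^(Δβ/10) = 19.95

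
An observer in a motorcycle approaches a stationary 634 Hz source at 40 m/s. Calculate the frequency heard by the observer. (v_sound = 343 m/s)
f_obs = f·(v + v_o)/v = 707.9 Hz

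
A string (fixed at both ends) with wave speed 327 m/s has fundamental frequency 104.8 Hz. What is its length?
L = v/(2f₁) = 1.56 m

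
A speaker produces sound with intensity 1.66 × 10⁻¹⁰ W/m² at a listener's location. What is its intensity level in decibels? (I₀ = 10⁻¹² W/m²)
β = 10·log₁₀(I/I₀) = 22.2 dB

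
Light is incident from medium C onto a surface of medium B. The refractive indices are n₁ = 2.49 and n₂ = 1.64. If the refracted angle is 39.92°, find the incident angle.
sin θ₁ = (n₂/n₁)·sin θ₂ → θ₁ = 25°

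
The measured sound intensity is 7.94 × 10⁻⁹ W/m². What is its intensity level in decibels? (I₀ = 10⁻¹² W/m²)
β = 10·log₁₀(I/I₀) = 39 dB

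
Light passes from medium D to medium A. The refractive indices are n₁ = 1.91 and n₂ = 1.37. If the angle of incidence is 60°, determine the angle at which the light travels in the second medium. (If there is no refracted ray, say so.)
sin θ₂ = (n₁/n₂)·sin θ₁ = 1.207 > 1, so there is no refracted ray — the light undergoes total internal reflection.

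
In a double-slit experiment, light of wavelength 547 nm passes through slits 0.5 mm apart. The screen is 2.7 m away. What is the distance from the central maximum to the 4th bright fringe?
y = mλL/d = 11.82 mm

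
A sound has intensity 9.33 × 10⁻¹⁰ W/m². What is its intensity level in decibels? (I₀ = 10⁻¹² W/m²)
β = 10·log₁₀(I/I₀) = 29.7 dB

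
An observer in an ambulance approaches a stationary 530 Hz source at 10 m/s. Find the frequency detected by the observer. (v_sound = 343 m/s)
f_obs = f·(v + v_o)/v = 545.5 Hz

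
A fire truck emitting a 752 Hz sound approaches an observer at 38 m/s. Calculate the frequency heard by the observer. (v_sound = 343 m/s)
f_obs = f·v/(v − v_s) = 845.7 Hz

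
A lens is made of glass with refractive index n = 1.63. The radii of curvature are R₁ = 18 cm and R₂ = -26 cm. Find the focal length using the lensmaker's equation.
1/f = (n − 1)(1/R₁ − 1/R₂) → f = 16.88 cm (converging lens)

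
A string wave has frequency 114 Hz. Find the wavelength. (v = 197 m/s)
λ = v/f = 1.728 m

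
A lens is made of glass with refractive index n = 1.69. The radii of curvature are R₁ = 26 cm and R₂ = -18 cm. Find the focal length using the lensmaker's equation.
1/f = (n − 1)(1/R₁ − 1/R₂) → f = 15.42 cm (converging lens)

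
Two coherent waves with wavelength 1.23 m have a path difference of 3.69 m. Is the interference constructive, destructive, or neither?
constructive — path difference = 3λ, a whole number of wavelengths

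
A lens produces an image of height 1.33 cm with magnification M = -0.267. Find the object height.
ho = |hi|/|M| = 4.981 cm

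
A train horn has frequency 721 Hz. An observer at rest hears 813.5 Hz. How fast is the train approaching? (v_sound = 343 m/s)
v_s = v·(1 − f/f_obs) = 39 m/s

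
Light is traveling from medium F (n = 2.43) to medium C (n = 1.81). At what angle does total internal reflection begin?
θc = arcsin(n₂/n₁) = 48.15°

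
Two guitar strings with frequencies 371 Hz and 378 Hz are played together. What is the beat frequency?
7 Hz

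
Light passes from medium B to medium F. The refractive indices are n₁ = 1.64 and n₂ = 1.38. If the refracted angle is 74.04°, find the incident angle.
sin θ₁ = (n₂/n₁)·sin θ₂ → θ₁ = 54°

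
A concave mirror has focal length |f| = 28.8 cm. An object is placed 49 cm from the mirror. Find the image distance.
f = +28.8 cm (concave); 1/di = 1/f − 1/do → di = 69.86 cm (real image, in front of mirror)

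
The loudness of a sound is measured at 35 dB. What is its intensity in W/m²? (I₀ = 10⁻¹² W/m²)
I = I₀·10^(β/10) = 3.16 × 10⁻⁹ W/m²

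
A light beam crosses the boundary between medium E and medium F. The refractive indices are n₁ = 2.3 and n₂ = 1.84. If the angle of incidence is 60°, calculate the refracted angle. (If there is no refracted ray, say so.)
sin θ₂ = (n₁/n₂)·sin θ₁ = 1.083 > 1, so there is no refracted ray — the light undergoes total internal reflection.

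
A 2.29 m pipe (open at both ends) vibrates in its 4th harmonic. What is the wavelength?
λₙ = 2L/n = 1.145 m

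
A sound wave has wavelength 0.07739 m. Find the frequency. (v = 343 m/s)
f = v/λ = 4432 Hz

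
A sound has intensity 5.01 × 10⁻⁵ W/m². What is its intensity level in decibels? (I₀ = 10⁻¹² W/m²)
β = 10·log₁₀(I/I₀) = 77 dB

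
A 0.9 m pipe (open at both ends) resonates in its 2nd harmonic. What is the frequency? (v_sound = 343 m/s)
fₙ = nv/(2L) = 381.1 Hz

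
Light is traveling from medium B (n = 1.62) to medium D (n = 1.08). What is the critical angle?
θc = arcsin(n₂/n₁) = 41.81°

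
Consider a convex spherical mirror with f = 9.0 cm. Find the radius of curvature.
R = 2|f| = 18 cm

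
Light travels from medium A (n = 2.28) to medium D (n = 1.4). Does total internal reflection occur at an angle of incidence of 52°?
θc = arcsin(n₂/n₁) = 37.88°; 52° > θc, so yes — total internal reflection.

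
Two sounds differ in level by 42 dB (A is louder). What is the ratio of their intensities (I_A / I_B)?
I_A/I_B = 10^(Δβ/10) = 15850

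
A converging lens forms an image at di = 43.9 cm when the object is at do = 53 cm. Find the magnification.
M = −di/do = -0.8283 (inverted image)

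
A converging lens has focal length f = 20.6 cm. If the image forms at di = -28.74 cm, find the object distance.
1/do = 1/f − 1/di → do = 12 cm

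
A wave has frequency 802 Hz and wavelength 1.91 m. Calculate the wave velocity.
v = fλ = 1532 m/s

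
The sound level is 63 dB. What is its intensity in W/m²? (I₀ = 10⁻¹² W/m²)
I = I₀·10^(β/10) = 2.00 × 10⁻⁶ W/m²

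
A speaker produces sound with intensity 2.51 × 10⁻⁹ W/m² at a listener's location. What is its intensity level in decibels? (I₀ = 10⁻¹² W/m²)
β = 10·log₁₀(I/I₀) = 34 dB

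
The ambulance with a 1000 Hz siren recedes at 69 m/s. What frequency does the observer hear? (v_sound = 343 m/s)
f_obs = f·v/(v + v_s) = 832.5 Hz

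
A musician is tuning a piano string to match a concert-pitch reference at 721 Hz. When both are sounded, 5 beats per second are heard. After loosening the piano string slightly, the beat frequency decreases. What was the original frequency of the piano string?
726 Hz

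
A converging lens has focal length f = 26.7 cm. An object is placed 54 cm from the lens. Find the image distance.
1/di = 1/f − 1/do → di = 52.81 cm (real image)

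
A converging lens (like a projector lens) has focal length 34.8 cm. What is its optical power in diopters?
P = 1/f = 2.874 D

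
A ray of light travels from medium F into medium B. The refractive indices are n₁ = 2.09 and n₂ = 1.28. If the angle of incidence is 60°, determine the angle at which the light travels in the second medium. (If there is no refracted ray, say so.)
sin θ₂ = (n₁/n₂)·sin θ₁ = 1.414 > 1, so there is no refracted ray — the light undergoes total internal reflection.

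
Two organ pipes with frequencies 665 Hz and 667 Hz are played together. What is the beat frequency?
2 Hz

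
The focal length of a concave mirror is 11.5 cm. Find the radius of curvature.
R = 2|f| = 23 cm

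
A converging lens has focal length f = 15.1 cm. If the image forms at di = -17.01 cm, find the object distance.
1/do = 1/f − 1/di → do = 7.999 cm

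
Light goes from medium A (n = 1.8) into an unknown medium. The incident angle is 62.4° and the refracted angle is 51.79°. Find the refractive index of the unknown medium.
n₂ = n₁·sin θ₁ / sin θ₂ = 2.03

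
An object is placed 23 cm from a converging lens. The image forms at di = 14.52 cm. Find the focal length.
1/f = 1/do + 1/di → f = 8.901 cm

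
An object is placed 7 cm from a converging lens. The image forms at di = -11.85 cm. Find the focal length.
1/f = 1/do + 1/di → f = 17.1 cm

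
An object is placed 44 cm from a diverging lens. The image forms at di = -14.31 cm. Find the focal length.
1/f = 1/do + 1/di → f = -21.21 cm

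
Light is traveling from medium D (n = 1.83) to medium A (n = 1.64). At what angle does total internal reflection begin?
θc = arcsin(n₂/n₁) = 63.66°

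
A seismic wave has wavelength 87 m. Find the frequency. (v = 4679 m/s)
f = v/λ = 53.78 Hz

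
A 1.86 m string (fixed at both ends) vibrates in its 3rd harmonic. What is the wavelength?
λₙ = 2L/n = 1.24 m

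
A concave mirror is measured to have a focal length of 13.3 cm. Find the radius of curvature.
R = 2|f| = 26.6 cm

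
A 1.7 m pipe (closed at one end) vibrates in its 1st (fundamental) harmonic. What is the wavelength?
λₙ = 4L/n = 6.8 m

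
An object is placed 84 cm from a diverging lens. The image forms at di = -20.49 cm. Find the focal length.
1/f = 1/do + 1/di → f = -27.1 cm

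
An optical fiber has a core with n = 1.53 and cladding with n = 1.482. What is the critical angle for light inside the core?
θc = arcsin(n_cladding/n_core) = 75.61°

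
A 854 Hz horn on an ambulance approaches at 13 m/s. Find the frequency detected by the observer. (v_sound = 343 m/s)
f_obs = f·v/(v − v_s) = 887.6 Hz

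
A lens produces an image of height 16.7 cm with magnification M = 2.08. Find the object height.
ho = |hi|/|M| = 8.029 cm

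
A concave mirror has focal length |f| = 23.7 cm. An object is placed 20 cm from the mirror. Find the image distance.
f = +23.7 cm (concave); 1/di = 1/f − 1/do → di = -128.1 cm (virtual image, behind mirror)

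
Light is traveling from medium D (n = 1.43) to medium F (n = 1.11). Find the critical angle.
θc = arcsin(n₂/n₁) = 50.92°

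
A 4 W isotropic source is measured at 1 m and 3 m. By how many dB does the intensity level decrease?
Δβ = 20·log₁₀(r₂/r₁) = 9.542 dB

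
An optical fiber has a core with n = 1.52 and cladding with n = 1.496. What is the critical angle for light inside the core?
θc = arcsin(n_cladding/n_core) = 79.8°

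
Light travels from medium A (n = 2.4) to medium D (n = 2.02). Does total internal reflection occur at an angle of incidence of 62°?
θc = arcsin(n₂/n₁) = 57.32°; 62° > θc, so yes — total internal reflection.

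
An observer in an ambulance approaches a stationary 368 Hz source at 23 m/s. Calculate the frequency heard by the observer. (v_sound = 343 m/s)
f_obs = f·(v + v_o)/v = 392.7 Hz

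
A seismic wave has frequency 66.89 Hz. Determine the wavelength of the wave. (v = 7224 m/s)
λ = v/f = 108 m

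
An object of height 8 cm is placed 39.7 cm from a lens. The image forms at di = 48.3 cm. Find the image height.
hi = (-di/do) × ho = -9.733 cm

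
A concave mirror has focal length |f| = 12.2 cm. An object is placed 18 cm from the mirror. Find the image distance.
f = +12.2 cm (concave); 1/di = 1/f − 1/do → di = 37.86 cm (real image, in front of mirror)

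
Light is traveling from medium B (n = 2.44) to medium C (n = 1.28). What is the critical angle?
θc = arcsin(n₂/n₁) = 31.64°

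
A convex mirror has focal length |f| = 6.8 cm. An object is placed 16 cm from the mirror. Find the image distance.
f = −6.8 cm (convex); 1/di = 1/f − 1/do → di = -4.772 cm (virtual image, behind mirror)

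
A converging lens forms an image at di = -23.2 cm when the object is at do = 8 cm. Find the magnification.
M = −di/do = 2.9 (upright image)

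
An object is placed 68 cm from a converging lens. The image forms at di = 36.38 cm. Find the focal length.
1/f = 1/do + 1/di → f = 23.7 cm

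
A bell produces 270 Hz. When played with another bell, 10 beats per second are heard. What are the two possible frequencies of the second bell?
f₂ = 270 ± 10 Hz → 280 Hz or 260 Hz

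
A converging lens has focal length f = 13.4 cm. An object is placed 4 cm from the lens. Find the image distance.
1/di = 1/f − 1/do → di = -5.702 cm (virtual image)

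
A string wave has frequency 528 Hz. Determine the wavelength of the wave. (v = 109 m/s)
λ = v/f = 0.2064 m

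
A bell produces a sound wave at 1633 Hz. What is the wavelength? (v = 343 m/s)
λ = v/f = 0.21 m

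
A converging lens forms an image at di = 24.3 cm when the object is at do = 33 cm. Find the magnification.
M = −di/do = -0.7364 (inverted image)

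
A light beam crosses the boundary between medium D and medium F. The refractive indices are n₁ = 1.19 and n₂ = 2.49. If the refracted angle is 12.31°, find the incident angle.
sin θ₁ = (n₂/n₁)·sin θ₂ → θ₁ = 26.49°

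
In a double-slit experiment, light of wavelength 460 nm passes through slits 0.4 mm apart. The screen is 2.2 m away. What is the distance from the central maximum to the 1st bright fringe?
y = mλL/d = 2.53 mm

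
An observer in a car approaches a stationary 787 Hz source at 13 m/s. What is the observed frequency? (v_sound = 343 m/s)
f_obs = f·(v + v_o)/v = 816.8 Hz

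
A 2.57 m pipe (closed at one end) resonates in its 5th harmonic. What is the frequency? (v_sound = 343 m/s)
fₙ = nv/(4L) = 166.8 Hz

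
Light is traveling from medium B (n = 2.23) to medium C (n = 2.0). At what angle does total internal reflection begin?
θc = arcsin(n₂/n₁) = 63.75°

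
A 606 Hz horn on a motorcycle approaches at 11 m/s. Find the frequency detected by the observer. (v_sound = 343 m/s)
f_obs = f·v/(v − v_s) = 626.1 Hz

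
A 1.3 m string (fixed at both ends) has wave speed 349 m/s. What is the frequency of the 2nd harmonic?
fₙ = nv/(2L) = 268.5 Hz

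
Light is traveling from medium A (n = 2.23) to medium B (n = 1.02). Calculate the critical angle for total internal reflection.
θc = arcsin(n₂/n₁) = 27.22°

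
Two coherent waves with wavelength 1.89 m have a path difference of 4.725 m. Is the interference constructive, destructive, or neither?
destructive — path difference = 2.5λ, an odd multiple of λ/2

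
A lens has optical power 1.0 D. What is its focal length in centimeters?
f = 1/P = 100 cm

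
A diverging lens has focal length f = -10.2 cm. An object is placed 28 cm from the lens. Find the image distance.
1/di = 1/f − 1/do → di = -7.476 cm (virtual image)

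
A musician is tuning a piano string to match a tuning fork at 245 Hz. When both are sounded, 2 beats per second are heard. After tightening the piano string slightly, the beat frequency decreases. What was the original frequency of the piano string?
243 Hz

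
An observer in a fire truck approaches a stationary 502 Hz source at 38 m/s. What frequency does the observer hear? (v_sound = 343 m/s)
f_obs = f·(v + v_o)/v = 557.6 Hz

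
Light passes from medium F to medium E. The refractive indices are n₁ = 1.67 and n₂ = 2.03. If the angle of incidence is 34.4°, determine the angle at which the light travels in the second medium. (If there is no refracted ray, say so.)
sin θ₂ = (n₁/n₂)·sin θ₁ = 0.4648 → θ₂ = 27.7°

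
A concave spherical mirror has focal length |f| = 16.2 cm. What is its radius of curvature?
R = 2|f| = 32.4 cm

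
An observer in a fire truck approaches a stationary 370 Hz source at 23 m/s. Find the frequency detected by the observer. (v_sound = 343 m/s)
f_obs = f·(v + v_o)/v = 394.8 Hz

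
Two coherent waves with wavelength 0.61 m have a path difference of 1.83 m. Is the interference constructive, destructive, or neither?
constructive — path difference = 3λ, a whole number of wavelengths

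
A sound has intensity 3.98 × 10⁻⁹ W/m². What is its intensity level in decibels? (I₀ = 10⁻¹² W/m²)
β = 10·log₁₀(I/I₀) = 36 dB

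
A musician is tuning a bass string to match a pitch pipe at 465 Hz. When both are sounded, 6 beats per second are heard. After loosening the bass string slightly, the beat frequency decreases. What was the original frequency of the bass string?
471 Hz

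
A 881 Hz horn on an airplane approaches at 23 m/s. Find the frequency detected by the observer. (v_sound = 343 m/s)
f_obs = f·v/(v − v_s) = 944.3 Hz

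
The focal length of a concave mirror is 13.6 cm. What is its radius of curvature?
R = 2|f| = 27.2 cm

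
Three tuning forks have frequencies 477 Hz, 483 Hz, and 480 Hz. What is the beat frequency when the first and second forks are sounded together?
6 Hz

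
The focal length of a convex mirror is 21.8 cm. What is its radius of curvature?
R = 2|f| = 43.6 cm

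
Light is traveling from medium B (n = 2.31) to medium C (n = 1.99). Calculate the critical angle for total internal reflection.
θc = arcsin(n₂/n₁) = 59.48°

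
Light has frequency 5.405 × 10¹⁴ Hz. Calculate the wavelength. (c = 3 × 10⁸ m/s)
λ = c/f = 555 nm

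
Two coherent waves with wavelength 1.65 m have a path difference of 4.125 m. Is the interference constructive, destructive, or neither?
destructive — path difference = 2.5λ, an odd multiple of λ/2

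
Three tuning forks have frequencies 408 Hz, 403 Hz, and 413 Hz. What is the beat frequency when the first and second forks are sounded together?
5 Hz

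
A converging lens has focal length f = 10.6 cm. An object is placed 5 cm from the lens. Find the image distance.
1/di = 1/f − 1/do → di = -9.464 cm (virtual image)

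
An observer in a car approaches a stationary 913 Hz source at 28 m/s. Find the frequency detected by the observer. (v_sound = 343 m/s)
f_obs = f·(v + v_o)/v = 987.5 Hz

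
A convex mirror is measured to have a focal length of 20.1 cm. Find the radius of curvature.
R = 2|f| = 40.2 cm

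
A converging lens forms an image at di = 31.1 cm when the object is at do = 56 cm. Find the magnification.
M = −di/do = -0.5554 (inverted image)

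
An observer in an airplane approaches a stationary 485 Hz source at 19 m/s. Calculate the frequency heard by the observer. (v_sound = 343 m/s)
f_obs = f·(v + v_o)/v = 511.9 Hz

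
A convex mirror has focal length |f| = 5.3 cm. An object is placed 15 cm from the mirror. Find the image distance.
f = −5.3 cm (convex); 1/di = 1/f − 1/do → di = -3.916 cm (virtual image, behind mirror)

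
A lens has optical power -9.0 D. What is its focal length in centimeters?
f = 1/P = -11.11 cm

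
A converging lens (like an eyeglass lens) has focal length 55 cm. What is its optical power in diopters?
P = 1/f = 1.818 D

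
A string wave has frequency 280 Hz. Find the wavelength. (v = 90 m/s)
λ = v/f = 0.3214 m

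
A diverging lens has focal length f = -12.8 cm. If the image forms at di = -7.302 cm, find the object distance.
1/do = 1/f − 1/di → do = 17 cm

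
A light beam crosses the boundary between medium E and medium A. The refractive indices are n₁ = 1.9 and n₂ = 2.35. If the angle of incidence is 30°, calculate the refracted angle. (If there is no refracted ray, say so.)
sin θ₂ = (n₁/n₂)·sin θ₁ = 0.4043 → θ₂ = 23.84°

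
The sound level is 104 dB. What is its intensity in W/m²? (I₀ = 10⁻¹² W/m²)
I = I₀·10^(β/10) = 2.51 × 10⁻² W/m²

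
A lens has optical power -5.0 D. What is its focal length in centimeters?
f = 1/P = -20 cm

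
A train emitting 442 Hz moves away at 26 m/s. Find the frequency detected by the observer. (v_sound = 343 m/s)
f_obs = f·v/(v + v_s) = 410.9 Hz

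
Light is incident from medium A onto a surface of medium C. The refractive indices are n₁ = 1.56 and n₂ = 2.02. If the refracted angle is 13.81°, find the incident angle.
sin θ₁ = (n₂/n₁)·sin θ₂ → θ₁ = 18°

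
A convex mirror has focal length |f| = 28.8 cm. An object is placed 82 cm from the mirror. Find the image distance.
f = −28.8 cm (convex); 1/di = 1/f − 1/do → di = -21.31 cm (virtual image, behind mirror)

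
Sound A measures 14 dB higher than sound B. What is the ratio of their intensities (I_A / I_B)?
I_A/I_B = 10^(Δβ/10) = 25.12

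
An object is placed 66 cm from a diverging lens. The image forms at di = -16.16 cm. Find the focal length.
1/f = 1/do + 1/di → f = -21.4 cm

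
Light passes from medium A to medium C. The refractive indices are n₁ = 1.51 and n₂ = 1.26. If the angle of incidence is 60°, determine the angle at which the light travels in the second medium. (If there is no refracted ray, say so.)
sin θ₂ = (n₁/n₂)·sin θ₁ = 1.038 > 1, so there is no refracted ray — the light undergoes total internal reflection.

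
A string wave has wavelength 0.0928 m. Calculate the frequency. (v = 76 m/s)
f = v/λ = 819 Hz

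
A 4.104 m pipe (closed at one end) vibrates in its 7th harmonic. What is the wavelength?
λₙ = 4L/n = 2.345 m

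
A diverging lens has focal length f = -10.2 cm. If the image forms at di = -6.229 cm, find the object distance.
1/do = 1/f − 1/di → do = 16 cm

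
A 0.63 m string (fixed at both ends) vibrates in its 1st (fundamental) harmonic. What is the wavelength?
λₙ = 2L/n = 1.26 m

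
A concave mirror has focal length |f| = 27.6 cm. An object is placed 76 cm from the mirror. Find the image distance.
f = +27.6 cm (concave); 1/di = 1/f − 1/do → di = 43.34 cm (real image, in front of mirror)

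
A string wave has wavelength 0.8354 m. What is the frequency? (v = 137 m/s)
f = v/λ = 164 Hz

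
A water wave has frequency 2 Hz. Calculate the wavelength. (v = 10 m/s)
λ = v/f = 5 m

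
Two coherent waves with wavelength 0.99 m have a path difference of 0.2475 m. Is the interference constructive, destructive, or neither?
neither (partial) — path difference = 0.25λ, neither a whole number of wavelengths nor an odd multiple of λ/2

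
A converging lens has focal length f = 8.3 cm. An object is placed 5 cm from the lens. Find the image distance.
1/di = 1/f − 1/do → di = -12.58 cm (virtual image)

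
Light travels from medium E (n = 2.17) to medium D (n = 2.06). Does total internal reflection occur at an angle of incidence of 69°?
θc = arcsin(n₂/n₁) = 71.68°; 69° < θc, so no — the ray refracts.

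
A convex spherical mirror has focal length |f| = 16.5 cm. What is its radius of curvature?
R = 2|f| = 33 cm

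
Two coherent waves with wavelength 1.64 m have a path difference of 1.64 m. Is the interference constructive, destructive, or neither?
constructive — path difference = 1λ, a whole number of wavelengths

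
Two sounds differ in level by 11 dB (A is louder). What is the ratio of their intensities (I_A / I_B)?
I_A/I_B = 10^(Δβ/10) = 12.59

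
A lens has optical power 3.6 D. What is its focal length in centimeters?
f = 1/P = 27.78 cm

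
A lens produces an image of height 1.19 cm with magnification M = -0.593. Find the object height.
ho = |hi|/|M| = 2.007 cm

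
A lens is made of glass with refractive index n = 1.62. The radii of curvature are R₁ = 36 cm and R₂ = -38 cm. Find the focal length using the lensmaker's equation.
1/f = (n − 1)(1/R₁ − 1/R₂) → f = 29.82 cm (converging lens)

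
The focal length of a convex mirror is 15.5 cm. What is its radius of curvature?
R = 2|f| = 31 cm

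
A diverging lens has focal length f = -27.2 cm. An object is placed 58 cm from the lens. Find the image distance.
1/di = 1/f − 1/do → di = -18.52 cm (virtual image)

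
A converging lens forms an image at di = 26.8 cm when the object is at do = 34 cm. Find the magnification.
M = −di/do = -0.7882 (inverted image)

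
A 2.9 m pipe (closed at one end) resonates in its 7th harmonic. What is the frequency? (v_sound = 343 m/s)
fₙ = nv/(4L) = 207 Hz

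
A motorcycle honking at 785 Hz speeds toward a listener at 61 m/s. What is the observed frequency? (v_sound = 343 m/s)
f_obs = f·v/(v − v_s) = 954.8 Hz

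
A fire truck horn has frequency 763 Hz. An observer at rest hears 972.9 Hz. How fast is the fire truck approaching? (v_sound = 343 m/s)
v_s = v·(1 − f/f_obs) = 74 m/s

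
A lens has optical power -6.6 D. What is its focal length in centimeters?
f = 1/P = -15.15 cm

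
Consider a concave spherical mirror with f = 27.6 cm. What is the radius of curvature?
R = 2|f| = 55.2 cm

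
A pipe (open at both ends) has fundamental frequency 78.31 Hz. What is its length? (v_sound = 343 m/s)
L = v/(2f₁) = 2.19 m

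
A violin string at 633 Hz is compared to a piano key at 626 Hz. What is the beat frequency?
7 Hz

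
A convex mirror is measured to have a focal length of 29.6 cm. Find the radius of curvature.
R = 2|f| = 59.2 cm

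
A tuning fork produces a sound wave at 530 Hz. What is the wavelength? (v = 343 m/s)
λ = v/f = 0.6472 m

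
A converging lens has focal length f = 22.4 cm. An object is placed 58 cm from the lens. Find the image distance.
1/di = 1/f − 1/do → di = 36.49 cm (real image)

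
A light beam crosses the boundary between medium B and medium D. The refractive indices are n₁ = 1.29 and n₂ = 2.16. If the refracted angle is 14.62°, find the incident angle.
sin θ₁ = (n₂/n₁)·sin θ₂ → θ₁ = 25°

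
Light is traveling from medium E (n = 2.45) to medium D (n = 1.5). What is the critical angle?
θc = arcsin(n₂/n₁) = 37.75°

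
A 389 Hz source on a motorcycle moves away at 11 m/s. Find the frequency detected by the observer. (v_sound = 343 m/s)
f_obs = f·v/(v + v_s) = 376.9 Hz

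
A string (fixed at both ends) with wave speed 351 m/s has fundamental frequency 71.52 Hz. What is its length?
L = v/(2f₁) = 2.454 m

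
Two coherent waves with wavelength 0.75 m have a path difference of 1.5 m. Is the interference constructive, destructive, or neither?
constructive — path difference = 2λ, a whole number of wavelengths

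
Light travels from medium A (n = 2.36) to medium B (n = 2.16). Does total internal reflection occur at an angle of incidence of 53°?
θc = arcsin(n₂/n₁) = 66.24°; 53° < θc, so no — the ray refracts.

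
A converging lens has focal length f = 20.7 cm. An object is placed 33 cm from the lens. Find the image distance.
1/di = 1/f − 1/do → di = 55.54 cm (real image)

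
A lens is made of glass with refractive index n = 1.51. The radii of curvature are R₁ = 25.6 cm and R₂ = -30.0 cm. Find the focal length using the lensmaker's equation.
1/f = (n − 1)(1/R₁ − 1/R₂) → f = 27.08 cm (converging lens)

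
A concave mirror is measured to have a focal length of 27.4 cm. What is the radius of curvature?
R = 2|f| = 54.8 cm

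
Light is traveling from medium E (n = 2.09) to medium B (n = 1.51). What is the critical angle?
θc = arcsin(n₂/n₁) = 46.26°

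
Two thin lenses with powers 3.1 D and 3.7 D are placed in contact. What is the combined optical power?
P_total = P₁ + P₂ = 6.8 D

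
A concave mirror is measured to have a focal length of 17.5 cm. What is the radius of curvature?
R = 2|f| = 35 cm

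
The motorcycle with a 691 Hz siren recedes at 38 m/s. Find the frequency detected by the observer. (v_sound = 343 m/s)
f_obs = f·v/(v + v_s) = 622.1 Hz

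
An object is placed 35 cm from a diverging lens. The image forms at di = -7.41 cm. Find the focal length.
1/f = 1/do + 1/di → f = -9.4 cm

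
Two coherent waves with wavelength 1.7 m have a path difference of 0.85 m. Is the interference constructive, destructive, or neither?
destructive — path difference = 0.5λ, an odd multiple of λ/2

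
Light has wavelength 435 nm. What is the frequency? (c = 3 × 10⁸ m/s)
f = c/λ = 6.897 × 10¹⁴ Hz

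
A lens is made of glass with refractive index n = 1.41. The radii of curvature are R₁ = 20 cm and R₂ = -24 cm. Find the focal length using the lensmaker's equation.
1/f = (n − 1)(1/R₁ − 1/R₂) → f = 26.61 cm (converging lens)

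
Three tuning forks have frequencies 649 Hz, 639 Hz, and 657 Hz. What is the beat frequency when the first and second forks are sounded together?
10 Hz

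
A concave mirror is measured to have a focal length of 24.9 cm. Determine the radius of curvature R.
R = 2|f| = 49.8 cm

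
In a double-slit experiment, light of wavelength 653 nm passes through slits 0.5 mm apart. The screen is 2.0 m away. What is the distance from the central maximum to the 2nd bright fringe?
y = mλL/d = 5.224 mm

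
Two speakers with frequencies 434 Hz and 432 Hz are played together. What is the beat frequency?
2 Hz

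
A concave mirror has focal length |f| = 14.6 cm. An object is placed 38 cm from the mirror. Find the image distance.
f = +14.6 cm (concave); 1/di = 1/f − 1/do → di = 23.71 cm (real image, in front of mirror)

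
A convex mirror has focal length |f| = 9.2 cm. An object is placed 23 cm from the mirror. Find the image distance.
f = −9.2 cm (convex); 1/di = 1/f − 1/do → di = -6.571 cm (virtual image, behind mirror)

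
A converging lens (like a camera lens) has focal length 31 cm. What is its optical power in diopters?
P = 1/f = 3.226 D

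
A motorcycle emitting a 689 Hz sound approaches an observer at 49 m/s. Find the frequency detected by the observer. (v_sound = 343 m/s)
f_obs = f·v/(v − v_s) = 803.8 Hz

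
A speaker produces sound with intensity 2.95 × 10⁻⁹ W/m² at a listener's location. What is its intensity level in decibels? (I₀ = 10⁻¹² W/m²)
β = 10·log₁₀(I/I₀) = 34.7 dB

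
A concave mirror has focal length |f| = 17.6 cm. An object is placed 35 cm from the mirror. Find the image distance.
f = +17.6 cm (concave); 1/di = 1/f − 1/do → di = 35.4 cm (real image, in front of mirror)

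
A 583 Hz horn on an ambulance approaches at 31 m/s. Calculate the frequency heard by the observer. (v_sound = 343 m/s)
f_obs = f·v/(v − v_s) = 640.9 Hz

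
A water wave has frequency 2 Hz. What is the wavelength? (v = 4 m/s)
λ = v/f = 2 m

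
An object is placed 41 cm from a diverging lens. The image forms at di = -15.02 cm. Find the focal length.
1/f = 1/do + 1/di → f = -23.7 cm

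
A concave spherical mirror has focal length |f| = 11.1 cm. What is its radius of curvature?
R = 2|f| = 22.2 cm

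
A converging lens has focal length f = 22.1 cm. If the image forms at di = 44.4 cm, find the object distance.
1/do = 1/f − 1/di → do = 44 cm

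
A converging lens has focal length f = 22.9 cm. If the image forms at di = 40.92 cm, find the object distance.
1/do = 1/f − 1/di → do = 52 cm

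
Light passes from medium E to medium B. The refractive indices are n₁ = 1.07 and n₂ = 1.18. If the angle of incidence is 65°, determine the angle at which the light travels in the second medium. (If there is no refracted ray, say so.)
sin θ₂ = (n₁/n₂)·sin θ₁ = 0.8218 → θ₂ = 55.27°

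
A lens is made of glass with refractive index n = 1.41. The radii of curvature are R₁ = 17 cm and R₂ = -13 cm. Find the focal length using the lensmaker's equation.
1/f = (n − 1)(1/R₁ − 1/R₂) → f = 17.97 cm (converging lens)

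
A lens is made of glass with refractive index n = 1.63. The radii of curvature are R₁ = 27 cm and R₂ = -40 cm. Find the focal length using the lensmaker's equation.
1/f = (n − 1)(1/R₁ − 1/R₂) → f = 25.59 cm (converging lens)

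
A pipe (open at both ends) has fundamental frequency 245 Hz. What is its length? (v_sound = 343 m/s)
L = v/(2f₁) = 0.7 m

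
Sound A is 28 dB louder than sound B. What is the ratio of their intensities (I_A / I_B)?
I_A/I_B = 10^(Δβ/10) = 631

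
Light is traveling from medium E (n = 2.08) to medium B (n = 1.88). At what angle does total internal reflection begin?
θc = arcsin(n₂/n₁) = 64.67°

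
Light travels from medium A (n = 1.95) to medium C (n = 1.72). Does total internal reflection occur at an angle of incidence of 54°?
θc = arcsin(n₂/n₁) = 61.89°; 54° < θc, so no — the ray refracts.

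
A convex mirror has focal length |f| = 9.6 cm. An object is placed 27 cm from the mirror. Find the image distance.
f = −9.6 cm (convex); 1/di = 1/f − 1/do → di = -7.082 cm (virtual image, behind mirror)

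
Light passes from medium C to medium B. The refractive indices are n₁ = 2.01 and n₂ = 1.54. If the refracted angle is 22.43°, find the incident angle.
sin θ₁ = (n₂/n₁)·sin θ₂ → θ₁ = 17°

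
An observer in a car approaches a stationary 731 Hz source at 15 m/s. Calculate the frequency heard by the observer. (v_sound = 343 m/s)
f_obs = f·(v + v_o)/v = 763 Hz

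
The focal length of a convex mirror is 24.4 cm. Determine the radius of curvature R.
R = 2|f| = 48.8 cm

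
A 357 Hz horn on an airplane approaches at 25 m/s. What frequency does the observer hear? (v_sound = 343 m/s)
f_obs = f·v/(v − v_s) = 385.1 Hz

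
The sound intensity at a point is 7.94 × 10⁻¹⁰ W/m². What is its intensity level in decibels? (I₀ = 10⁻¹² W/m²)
β = 10·log₁₀(I/I₀) = 29 dB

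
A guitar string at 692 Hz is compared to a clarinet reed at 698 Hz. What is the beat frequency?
6 Hz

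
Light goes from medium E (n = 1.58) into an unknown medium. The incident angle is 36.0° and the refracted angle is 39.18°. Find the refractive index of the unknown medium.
n₂ = n₁·sin θ₁ / sin θ₂ = 1.47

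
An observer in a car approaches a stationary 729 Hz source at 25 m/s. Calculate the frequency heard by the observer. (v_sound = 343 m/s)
f_obs = f·(v + v_o)/v = 782.1 Hz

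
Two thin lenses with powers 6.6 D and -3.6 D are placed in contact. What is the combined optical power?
P_total = P₁ + P₂ = 3.0 D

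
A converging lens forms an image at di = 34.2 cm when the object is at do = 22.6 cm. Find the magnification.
M = −di/do = -1.513 (inverted image)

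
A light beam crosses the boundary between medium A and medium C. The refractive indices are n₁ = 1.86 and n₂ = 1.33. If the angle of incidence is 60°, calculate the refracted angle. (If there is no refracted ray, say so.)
sin θ₂ = (n₁/n₂)·sin θ₁ = 1.211 > 1, so there is no refracted ray — the light undergoes total internal reflection.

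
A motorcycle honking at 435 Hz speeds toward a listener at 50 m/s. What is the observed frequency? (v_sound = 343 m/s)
f_obs = f·v/(v − v_s) = 509.2 Hz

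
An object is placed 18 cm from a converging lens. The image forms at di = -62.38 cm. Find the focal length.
1/f = 1/do + 1/di → f = 25.3 cm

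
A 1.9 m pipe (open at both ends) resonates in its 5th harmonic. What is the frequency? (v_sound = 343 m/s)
fₙ = nv/(2L) = 451.3 Hz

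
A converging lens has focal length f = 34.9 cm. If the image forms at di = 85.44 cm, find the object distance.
1/do = 1/f − 1/di → do = 59 cm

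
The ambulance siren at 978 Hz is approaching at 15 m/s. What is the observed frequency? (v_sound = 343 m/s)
f_obs = f·v/(v − v_s) = 1023 Hz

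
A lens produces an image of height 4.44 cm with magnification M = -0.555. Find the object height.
ho = |hi|/|M| = 8 cm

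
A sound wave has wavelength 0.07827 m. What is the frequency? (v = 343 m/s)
f = v/λ = 4382 Hz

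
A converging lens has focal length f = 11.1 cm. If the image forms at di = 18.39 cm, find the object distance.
1/do = 1/f − 1/di → do = 28 cm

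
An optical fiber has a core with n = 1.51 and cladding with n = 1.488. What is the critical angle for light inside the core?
θc = arcsin(n_cladding/n_core) = 80.21°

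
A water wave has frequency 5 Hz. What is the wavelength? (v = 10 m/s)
λ = v/f = 2 m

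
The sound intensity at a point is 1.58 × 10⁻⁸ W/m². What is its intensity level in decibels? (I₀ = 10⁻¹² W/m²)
β = 10·log₁₀(I/I₀) = 41.99 dB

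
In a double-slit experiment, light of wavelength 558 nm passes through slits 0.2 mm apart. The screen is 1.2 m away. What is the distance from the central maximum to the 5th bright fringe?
y = mλL/d = 16.74 mm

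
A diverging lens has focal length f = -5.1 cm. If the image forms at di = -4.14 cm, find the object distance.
1/do = 1/f − 1/di → do = 21.99 cm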